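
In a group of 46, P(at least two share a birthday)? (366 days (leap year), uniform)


P(all different) = Π(366-i)/366 for i=0..45
= 0.052187
P(match) = 1 - 0.052187 = 0.947813

P ≈ 0.9478 ≈ 94.78%


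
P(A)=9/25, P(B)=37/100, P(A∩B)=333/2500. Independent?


P(A)×P(B) = 333/2500
P(A∩B) = 333/2500
Equal ✓ → Independent

Yes, independent


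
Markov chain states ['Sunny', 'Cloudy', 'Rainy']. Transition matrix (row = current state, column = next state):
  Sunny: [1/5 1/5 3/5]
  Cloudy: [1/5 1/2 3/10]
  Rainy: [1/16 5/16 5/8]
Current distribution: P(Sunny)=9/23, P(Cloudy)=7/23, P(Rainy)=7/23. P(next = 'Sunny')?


P(next=Sunny) = Σᵢ P(now=i)×P(i→Sunny)
= 9/23×1/5 + 7/23×1/5 + 7/23×1/16
= 9/115 + 7/115 + 7/368 = 291/1840

P = 291/1840 ≈ 0.1582


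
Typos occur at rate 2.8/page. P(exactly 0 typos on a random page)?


Poisson(λ=2.8): P(X=0) = e^(-λ)×λ^k/k!
= e^(-2.8) × 2.8^0 / 0!
≈ 0.06081006263 × 1 / 1 ≈ 0.060810

P(X=0) ≈ 0.060810 ≈ 6.08%


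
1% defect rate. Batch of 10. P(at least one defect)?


P(all good) = (99/100)^10 = 90438207500880449001/100000000000000000000
P(≥1 defect) = 9561792499119550999/100000000000000000000

P = 9561792499119550999/100000000000000000000 ≈ 9.56%


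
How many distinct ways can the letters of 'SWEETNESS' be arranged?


Letters: 9, freq: {'S': 3, 'W': 1, 'E': 3, 'T': 1, 'N': 1}
9!/(3!×1!×3!×1!×1!) = 362880/36 = 10080

10080


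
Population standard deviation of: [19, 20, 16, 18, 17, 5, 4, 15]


Mean = 114/8 = 57/4
  (19-57/4)²=361/16
  (20-57/4)²=529/16
  (16-57/4)²=49/16
  (18-57/4)²=225/16
  (17-57/4)²=121/16
  (5-57/4)²=1369/16
  (4-57/4)²=1681/16
  (15-57/4)²=9/16
Σ(x-μ)² = 543/2
σ² = (543/2)/8 = 543/16

σ = √(543/16) ≈ 5.8256


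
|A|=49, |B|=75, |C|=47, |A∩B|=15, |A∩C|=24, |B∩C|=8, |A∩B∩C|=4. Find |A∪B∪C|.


|A∪B∪C| = 49+75+47-15-24-8+4 = 128

|A∪B∪C| = 128


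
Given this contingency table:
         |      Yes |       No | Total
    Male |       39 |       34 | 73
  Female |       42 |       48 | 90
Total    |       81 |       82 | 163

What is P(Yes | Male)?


P(Yes | Male) = 39/(39+34) = 39/73

P(Yes|Male) = 39/73 ≈ 53.42%


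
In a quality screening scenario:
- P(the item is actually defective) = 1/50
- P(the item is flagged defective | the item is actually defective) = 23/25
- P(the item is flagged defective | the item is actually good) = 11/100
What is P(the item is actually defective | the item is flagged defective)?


Using Bayes' theorem:
P(A|B) = P(B|A)·P(A) / P(B)

P(the item is flagged defective) = 23/25 × 1/50 + 11/100 × 49/50
= 23/1250 + 539/5000 = 631/5000

P(the item is actually defective|the item is flagged defective) = (23/1250) / (631/5000) = 92/631

P(the item is actually defective|the item is flagged defective) = 92/631 ≈ 14.58%


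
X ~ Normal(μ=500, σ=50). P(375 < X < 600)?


z₁=(375-500)/50=-2.5, z₂=(600-500)/50=2.0
P = Φ(2.0) - Φ(-2.5) = 0.977250 - 0.006210 = 0.971040 ≈ 0.9710

P(375 < X < 600) ≈ 0.9710


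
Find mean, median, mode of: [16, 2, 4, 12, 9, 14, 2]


Sorted: [2, 2, 4, 9, 12, 14, 16]
Mean = 59/7
Median = 9
Freq: {16: 1, 2: 2, 4: 1, 12: 1, 9: 1, 14: 1}
Mode: [2]

Mean=59/7, Median=9, Mode=2


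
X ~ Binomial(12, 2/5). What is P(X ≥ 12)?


P(X ≥ 12) = Σ P(X=i) for i=12..12
P(X=12) = 4096/244140625
Sum = 4096/244140625

P(X ≥ 12) = 4096/244140625 ≈ 0.00%


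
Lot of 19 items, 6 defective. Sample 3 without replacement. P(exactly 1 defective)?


Hypergeometric: C(6,1)×C(13,2)/C(19,3)
= 6×78/969 = 156/323

P(X=1) = 156/323 ≈ 48.30%


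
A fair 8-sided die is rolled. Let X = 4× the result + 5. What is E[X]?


E[die] = (1+8)/2 = 9/2
E[X] = 4×9/2 + 5 = 23

E[X] = 23


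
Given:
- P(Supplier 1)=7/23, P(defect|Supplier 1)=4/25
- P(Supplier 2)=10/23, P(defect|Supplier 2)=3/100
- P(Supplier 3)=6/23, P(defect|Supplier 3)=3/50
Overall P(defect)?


P(B) = Σ P(B|Aᵢ)×P(Aᵢ)
  4/25×7/23 = 28/575
  3/100×10/23 = 3/230
  3/50×6/23 = 9/575
Sum = 89/1150

P(defect) = 89/1150 ≈ 7.74%


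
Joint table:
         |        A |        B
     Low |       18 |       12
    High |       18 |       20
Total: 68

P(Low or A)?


P(Low∨A) = P(Low) + P(A) - P(Low∧A)
= (30 + 36 - 18)/68 = 48/68 = 12/17

P = 12/17 ≈ 70.59%


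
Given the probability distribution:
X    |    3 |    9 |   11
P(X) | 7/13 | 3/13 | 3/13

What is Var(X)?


E[X] = 81/13
E[X²] = 669/13
Var(X) = E[X²] - (E[X])² = 669/13 - 6561/169 = 2136/169

Var(X) = 2136/169 ≈ 12.6391


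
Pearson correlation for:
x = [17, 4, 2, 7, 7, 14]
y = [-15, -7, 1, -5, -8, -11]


n=6, Σx=51, Σy=-45, Σxy=-526, Σx²=603, Σy²=485
r = (6×(-526) - 51×(-45))/√((6×603 - 51²)(6×485 - (-45)²))
= -861/√(1017×885) = -861/√900045 ≈ -861/948.7070 ≈ -0.9076

r ≈ -0.9076


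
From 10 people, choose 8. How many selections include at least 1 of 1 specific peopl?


Complement: C(10,8) - C(9,8) = 45 - 9 = 36

36


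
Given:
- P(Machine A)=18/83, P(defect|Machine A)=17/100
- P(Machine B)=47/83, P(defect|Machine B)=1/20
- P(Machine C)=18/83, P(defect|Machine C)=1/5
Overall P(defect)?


P(B) = Σ P(B|Aᵢ)×P(Aᵢ)
  17/100×18/83 = 153/4150
  1/20×47/83 = 47/1660
  1/5×18/83 = 18/415
Sum = 901/8300

P(defect) = 901/8300 ≈ 10.86%


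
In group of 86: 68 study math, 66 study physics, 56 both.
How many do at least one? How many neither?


|A∪B| = 68+66-56 = 78
Neither = 86-78 = 8

At least one: 78; Neither: 8


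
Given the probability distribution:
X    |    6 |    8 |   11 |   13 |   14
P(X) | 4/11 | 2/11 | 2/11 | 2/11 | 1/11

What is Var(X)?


E[X] = 102/11
E[X²] = 1048/11
Var(X) = E[X²] - (E[X])² = 1048/11 - 10404/121 = 1124/121

Var(X) = 1124/121 ≈ 9.2893


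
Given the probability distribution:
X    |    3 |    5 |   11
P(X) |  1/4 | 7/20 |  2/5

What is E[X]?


E[X] = Σ x·P(X=x)
= (3)×(1/4) + (5)×(7/20) + (11)×(2/5)
= 69/10

E[X] = 69/10


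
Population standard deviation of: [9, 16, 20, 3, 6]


Mean = 54/5
  (9-54/5)²=81/25
  (16-54/5)²=676/25
  (20-54/5)²=2116/25
  (3-54/5)²=1521/25
  (6-54/5)²=576/25
Σ(x-μ)² = 994/5
σ² = (994/5)/5 = 994/25

σ = √(994/25) ≈ 6.3056


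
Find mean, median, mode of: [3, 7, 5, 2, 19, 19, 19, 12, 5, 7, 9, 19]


Sorted: [2, 3, 5, 5, 7, 7, 9, 12, 19, 19, 19, 19]
Mean = 126/12 = 21/2
Median = 8
Freq: {3: 1, 7: 2, 5: 2, 2: 1, 19: 4, 12: 1, 9: 1}
Mode: [19]

Mean=21/2, Median=8, Mode=19


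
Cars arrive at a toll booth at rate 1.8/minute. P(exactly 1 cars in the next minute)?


Poisson(λ=1.8): P(X=1) = e^(-λ)×λ^k/k!
= e^(-1.8) × 1.8^1 / 1!
≈ 0.1652988882 × 1.8 / 1 ≈ 0.297538

P(X=1) ≈ 0.297538 ≈ 29.75%


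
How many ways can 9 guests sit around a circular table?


Circular arrangements of 9 distinct objects: fix one position to break rotational symmetry.
(n-1)! = 8! = 40320

40320


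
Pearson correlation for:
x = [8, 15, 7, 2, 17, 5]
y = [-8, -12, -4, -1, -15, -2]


n=6, Σx=54, Σy=-42, Σxy=-539, Σx²=656, Σy²=454
r = (6×(-539) - 54×(-42))/√((6×656 - 54²)(6×454 - (-42)²))
= -966/√(1020×960) = -966/√979200 ≈ -966/989.5454 ≈ -0.9762

r ≈ -0.9762


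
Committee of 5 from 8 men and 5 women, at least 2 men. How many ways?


Count by #men:
  2M,3W: C(8,2)×C(5,3)=280
  3M,2W: C(8,3)×C(5,2)=560
  4M,1W: C(8,4)×C(5,1)=350
  5M,0W: C(8,5)×C(5,0)=56
Total = 1246

1246


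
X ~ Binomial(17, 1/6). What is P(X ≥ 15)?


P(X ≥ 15) = Σ P(X=i) for i=15..17
P(X=15) = 425/2115832430592
P(X=16) = 85/16926659444736
P(X=17) = 1/16926659444736
Sum = 581/2821109907456

P(X ≥ 15) = 581/2821109907456 ≈ 0.00%


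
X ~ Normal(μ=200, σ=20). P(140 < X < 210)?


z₁=(140-200)/20=-3.0, z₂=(210-200)/20=0.5
P = Φ(0.5) - Φ(-3.0) = 0.691462 - 0.001350 = 0.690112 ≈ 0.6901

P(140 < X < 210) ≈ 0.6901


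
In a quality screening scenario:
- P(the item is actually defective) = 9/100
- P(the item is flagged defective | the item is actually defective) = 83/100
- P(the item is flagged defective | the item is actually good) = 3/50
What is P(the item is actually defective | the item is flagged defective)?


Using Bayes' theorem:
P(A|B) = P(B|A)·P(A) / P(B)

P(the item is flagged defective) = 83/100 × 9/100 + 3/50 × 91/100
= 747/10000 + 273/5000 = 1293/10000

P(the item is actually defective|the item is flagged defective) = (747/10000) / (1293/10000) = 249/431

P(the item is actually defective|the item is flagged defective) = 249/431 ≈ 57.77%


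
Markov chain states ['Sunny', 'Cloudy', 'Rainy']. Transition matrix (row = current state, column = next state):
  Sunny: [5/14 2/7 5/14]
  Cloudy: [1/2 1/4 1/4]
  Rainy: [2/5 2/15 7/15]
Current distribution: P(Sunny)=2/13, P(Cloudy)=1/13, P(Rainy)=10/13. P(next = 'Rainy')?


P(next=Rainy) = Σᵢ P(now=i)×P(i→Rainy)
= 2/13×5/14 + 1/13×1/4 + 10/13×7/15
= 5/91 + 1/52 + 14/39 = 473/1092

P = 473/1092 ≈ 0.4332


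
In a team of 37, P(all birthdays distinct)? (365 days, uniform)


P(all different) = Π(365-i)/365 for i=0..36
= (365/365)×(364/365)×...×(329/365)
= 0.151266

P ≈ 0.1513 ≈ 15.13%


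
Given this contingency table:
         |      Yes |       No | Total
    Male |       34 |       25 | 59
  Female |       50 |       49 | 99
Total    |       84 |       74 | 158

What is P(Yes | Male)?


P(Yes | Male) = 34/(34+25) = 34/59

P(Yes|Male) = 34/59 ≈ 57.63%


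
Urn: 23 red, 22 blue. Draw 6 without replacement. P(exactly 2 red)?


Hypergeometric: C(23,2)×C(22,4)/C(45,6)
= 253×7315/8145060 = 4807/21156

P(X=2) = 4807/21156 ≈ 22.72%


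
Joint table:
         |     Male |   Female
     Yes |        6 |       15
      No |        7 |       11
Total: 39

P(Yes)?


P(Yes) = (6+15)/39 = 21/39 = 7/13

P(Yes) = 7/13 ≈ 53.85%


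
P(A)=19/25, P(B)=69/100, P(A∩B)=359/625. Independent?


P(A)×P(B) = 1311/2500
P(A∩B) = 359/625
Not equal → NOT independent

No, not independent


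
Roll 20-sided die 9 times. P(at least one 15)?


P(no 15)^9 = (19/20)^9 = 322687697779/512000000000
P(≥1) = 1 - 322687697779/512000000000 = 189312302221/512000000000

P = 189312302221/512000000000 ≈ 36.98%


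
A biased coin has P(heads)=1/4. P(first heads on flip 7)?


Geometric: P(X=7) = (1-p)^(k-1)×p = (3/4)^6×1/4 = 729/16384

P(X=7) = 729/16384 ≈ 4.45%


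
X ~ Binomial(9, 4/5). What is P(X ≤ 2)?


P(X ≤ 2) = Σ P(X=i) for i=0..2
P(X=0) = 1/1953125
P(X=1) = 36/1953125
P(X=2) = 576/1953125
Sum = 613/1953125

P(X ≤ 2) = 613/1953125 ≈ 0.03%


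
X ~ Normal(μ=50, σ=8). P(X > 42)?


z = (42-50)/8 = -1.0
P(X > 42) = 1 - P(Z ≤ -1.0) = 1 - 0.1587 = 0.8413

P(X > 42) ≈ 0.8413


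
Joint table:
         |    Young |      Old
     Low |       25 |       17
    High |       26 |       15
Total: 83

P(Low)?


P(Low) = (25+17)/83 = 42/83

P(Low) = 42/83 ≈ 50.60%


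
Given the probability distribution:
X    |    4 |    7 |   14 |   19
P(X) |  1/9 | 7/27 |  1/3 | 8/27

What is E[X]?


E[X] = Σ x·P(X=x)
= (4)×(1/9) + (7)×(7/27) + (14)×(1/3) + (19)×(8/27)
= 113/9

E[X] = 113/9


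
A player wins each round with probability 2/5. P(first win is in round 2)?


Geometric: P(X=2) = (1-p)^(k-1)×p = (3/5)^1×2/5 = 6/25

P(X=2) = 6/25 ≈ 24.00%


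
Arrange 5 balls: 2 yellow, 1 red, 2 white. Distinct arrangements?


5!/(2!×1!×2!) = 30

30


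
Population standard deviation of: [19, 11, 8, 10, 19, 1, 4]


Mean = 72/7
  (19-72/7)²=3721/49
  (11-72/7)²=25/49
  (8-72/7)²=256/49
  (10-72/7)²=4/49
  (19-72/7)²=3721/49
  (1-72/7)²=4225/49
  (4-72/7)²=1936/49
Σ(x-μ)² = 1984/7
σ² = (1984/7)/7 = 1984/49

σ = √(1984/49) ≈ 6.3632


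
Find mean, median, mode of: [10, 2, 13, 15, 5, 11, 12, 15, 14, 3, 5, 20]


Sorted: [2, 3, 5, 5, 10, 11, 12, 13, 14, 15, 15, 20]
Mean = 125/12
Median = 23/2
Freq: {10: 1, 2: 1, 13: 1, 15: 2, 5: 2, 11: 1, 12: 1, 14: 1, 3: 1, 20: 1}
Mode: [5, 15]

Mean=125/12, Median=23/2, Mode=[5, 15]


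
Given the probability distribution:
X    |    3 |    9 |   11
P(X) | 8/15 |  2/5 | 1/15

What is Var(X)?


E[X] = 89/15
E[X²] = 679/15
Var(X) = E[X²] - (E[X])² = 679/15 - 7921/225 = 2264/225

Var(X) = 2264/225 ≈ 10.0622


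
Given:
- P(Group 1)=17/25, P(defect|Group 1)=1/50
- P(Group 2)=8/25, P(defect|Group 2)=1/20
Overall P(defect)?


P(B) = Σ P(B|Aᵢ)×P(Aᵢ)
  1/50×17/25 = 17/1250
  1/20×8/25 = 2/125
Sum = 37/1250

P(defect) = 37/1250 ≈ 2.96%


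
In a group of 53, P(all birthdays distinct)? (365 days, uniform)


P(all different) = Π(365-i)/365 for i=0..52
= (365/365)×(364/365)×...×(313/365)
= 0.018862

P ≈ 0.0189 ≈ 1.89%


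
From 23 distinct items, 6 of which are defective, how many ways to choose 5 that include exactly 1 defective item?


Choose 1 of the 6 defective items and 4 of the other 17 items:
C(6,1)×C(17,4) = 6×2380 = 14280

14280


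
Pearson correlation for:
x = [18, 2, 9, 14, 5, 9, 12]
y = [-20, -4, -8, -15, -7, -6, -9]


n=7, Σx=69, Σy=-69, Σxy=-847, Σx²=855, Σy²=871
r = (7×(-847) - 69×(-69))/√((7×855 - 69²)(7×871 - (-69)²))
= -1168/√(1224×1336) = -1168/√1635264 ≈ -1168/1278.7744 ≈ -0.9134

r ≈ -0.9134


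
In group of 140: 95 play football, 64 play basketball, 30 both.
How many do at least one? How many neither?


|A∪B| = 95+64-30 = 129
Neither = 140-129 = 11

At least one: 129; Neither: 11


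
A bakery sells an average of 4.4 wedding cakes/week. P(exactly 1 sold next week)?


Poisson(λ=4.4): P(X=1) = e^(-λ)×λ^k/k!
= e^(-4.4) × 4.4^1 / 1!
≈ 0.0122773399 × 4.4 / 1 ≈ 0.054020

P(X=1) ≈ 0.054020 ≈ 5.40%


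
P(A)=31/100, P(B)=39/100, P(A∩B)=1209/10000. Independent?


P(A)×P(B) = 1209/10000
P(A∩B) = 1209/10000
Equal ✓ → Independent

Yes, independent


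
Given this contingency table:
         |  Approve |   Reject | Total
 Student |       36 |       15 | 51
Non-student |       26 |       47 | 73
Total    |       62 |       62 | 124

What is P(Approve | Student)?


P(Approve | Student) = 36/(36+15) = 36/51 = 12/17

P(Approve|Student) = 12/17 ≈ 70.59%


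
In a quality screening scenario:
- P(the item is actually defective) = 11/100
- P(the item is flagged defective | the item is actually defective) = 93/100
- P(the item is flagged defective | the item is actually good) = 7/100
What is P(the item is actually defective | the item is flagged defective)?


Using Bayes' theorem:
P(A|B) = P(B|A)·P(A) / P(B)

P(the item is flagged defective) = 93/100 × 11/100 + 7/100 × 89/100
= 1023/10000 + 623/10000 = 823/5000

P(the item is actually defective|the item is flagged defective) = (1023/10000) / (823/5000) = 1023/1646

P(the item is actually defective|the item is flagged defective) = 1023/1646 ≈ 62.15%


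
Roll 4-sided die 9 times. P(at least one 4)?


P(no 4)^9 = (3/4)^9 = 19683/262144
P(≥1) = 1 - 19683/262144 = 242461/262144

P = 242461/262144 ≈ 92.49%


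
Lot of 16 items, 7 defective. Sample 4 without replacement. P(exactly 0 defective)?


Hypergeometric: C(7,0)×C(9,4)/C(16,4)
= 1×126/1820 = 9/130

P(X=0) = 9/130 ≈ 6.92%


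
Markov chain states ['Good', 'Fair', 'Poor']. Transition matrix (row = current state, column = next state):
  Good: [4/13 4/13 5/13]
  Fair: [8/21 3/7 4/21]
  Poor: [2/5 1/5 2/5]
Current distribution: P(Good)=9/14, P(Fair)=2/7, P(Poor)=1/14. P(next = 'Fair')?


P(next=Fair) = Σᵢ P(now=i)×P(i→Fair)
= 9/14×4/13 + 2/7×3/7 + 1/14×1/5
= 18/91 + 6/49 + 1/70 = 2131/6370

P = 2131/6370 ≈ 0.3345


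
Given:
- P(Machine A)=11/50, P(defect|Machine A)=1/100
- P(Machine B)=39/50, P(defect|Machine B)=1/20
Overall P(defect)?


P(B) = Σ P(B|Aᵢ)×P(Aᵢ)
  1/100×11/50 = 11/5000
  1/20×39/50 = 39/1000
Sum = 103/2500

P(defect) = 103/2500 ≈ 4.12%


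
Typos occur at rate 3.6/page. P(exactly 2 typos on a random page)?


Poisson(λ=3.6): P(X=2) = e^(-λ)×λ^k/k!
= e^(-3.6) × 3.6^2 / 2!
≈ 0.02732372245 × 12.96 / 2 ≈ 0.177058

P(X=2) ≈ 0.177058 ≈ 17.71%


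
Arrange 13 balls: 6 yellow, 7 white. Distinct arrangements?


13!/(6!×7!) = 1716

1716


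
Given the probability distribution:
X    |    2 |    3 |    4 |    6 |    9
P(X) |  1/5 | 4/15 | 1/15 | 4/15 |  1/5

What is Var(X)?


E[X] = 73/15
E[X²] = 451/15
Var(X) = E[X²] - (E[X])² = 451/15 - 5329/225 = 1436/225

Var(X) = 1436/225 ≈ 6.3822


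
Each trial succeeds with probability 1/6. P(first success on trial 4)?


Geometric: P(X=4) = (1-p)^(k-1)×p = (5/6)^3×1/6 = 125/1296

P(X=4) = 125/1296 ≈ 9.65%


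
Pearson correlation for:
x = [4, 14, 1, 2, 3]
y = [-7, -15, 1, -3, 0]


n=5, Σx=24, Σy=-24, Σxy=-243, Σx²=226, Σy²=284
r = (5×(-243) - 24×(-24))/√((5×226 - 24²)(5×284 - (-24)²))
= -639/√(554×844) = -639/√467576 ≈ -639/683.7953 ≈ -0.9345

r ≈ -0.9345


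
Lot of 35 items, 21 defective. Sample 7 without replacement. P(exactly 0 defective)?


Hypergeometric: C(21,0)×C(14,7)/C(35,7)
= 1×3432/6724520 = 39/76415

P(X=0) = 39/76415 ≈ 0.05%


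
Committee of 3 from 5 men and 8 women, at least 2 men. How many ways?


Count by #men:
  2M,1W: C(5,2)×C(8,1)=80
  3M,0W: C(5,3)×C(8,0)=10
Total = 90

90


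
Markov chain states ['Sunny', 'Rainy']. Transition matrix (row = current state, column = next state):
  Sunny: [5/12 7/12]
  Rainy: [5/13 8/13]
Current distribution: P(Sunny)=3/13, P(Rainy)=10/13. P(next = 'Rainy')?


P(next=Rainy) = Σᵢ P(now=i)×P(i→Rainy)
= 3/13×7/12 + 10/13×8/13
= 7/52 + 80/169 = 411/676

P = 411/676 ≈ 0.6080


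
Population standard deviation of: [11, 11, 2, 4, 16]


Mean = 44/5
  (11-44/5)²=121/25
  (11-44/5)²=121/25
  (2-44/5)²=1156/25
  (4-44/5)²=576/25
  (16-44/5)²=1296/25
Σ(x-μ)² = 654/5
σ² = (654/5)/5 = 654/25

σ = √(654/25) ≈ 5.1147


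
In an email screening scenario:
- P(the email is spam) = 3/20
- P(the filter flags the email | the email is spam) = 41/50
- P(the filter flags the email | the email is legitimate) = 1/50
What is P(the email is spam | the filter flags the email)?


Using Bayes' theorem:
P(A|B) = P(B|A)·P(A) / P(B)

P(the filter flags the email) = 41/50 × 3/20 + 1/50 × 17/20
= 123/1000 + 17/1000 = 7/50

P(the email is spam|the filter flags the email) = (123/1000) / (7/50) = 123/140

P(the email is spam|the filter flags the email) = 123/140 ≈ 87.86%


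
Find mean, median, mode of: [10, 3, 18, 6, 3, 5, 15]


Sorted: [3, 3, 5, 6, 10, 15, 18]
Mean = 60/7
Median = 6
Freq: {10: 1, 3: 2, 18: 1, 6: 1, 5: 1, 15: 1}
Mode: [3]

Mean=60/7, Median=6, Mode=3


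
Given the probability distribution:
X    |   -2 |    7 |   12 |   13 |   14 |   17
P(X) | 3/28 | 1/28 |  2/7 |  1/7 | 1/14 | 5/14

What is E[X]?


E[X] = Σ x·P(X=x)
= (-2)×(3/28) + (7)×(1/28) + (12)×(2/7) + (13)×(1/7) + (14)×(1/14) + (17)×(5/14)
= 347/28

E[X] = 347/28


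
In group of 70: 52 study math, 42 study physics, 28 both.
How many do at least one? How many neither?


|A∪B| = 52+42-28 = 66
Neither = 70-66 = 4

At least one: 66; Neither: 4


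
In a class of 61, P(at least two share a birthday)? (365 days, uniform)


P(all different) = Π(365-i)/365 for i=0..60
= 0.004911
P(match) = 1 - 0.004911 = 0.995089

P ≈ 0.9951 ≈ 99.51%


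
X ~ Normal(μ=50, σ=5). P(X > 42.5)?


z = (42.5-50)/5 = -1.5
P(X > 42.5) = 1 - P(Z ≤ -1.5) = 1 - 0.0668 = 0.9332

P(X > 42.5) ≈ 0.9332


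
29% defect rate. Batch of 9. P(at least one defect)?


P(all good) = (71/100)^9 = 45848500718449031/1000000000000000000
P(≥1 defect) = 954151499281550969/1000000000000000000

P = 954151499281550969/1000000000000000000 ≈ 95.42%


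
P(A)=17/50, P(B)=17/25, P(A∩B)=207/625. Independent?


P(A)×P(B) = 289/1250
P(A∩B) = 207/625
Not equal → NOT independent

No, not independent


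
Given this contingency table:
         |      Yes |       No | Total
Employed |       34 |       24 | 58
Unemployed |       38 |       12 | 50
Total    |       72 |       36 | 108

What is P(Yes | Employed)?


P(Yes | Employed) = 34/(34+24) = 34/58 = 17/29

P(Yes|Employed) = 17/29 ≈ 58.62%


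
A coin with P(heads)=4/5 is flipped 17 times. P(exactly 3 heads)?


Binomial: P(X=3) = C(17,3)×p^3×(1-p)^14
= 680 × 64/125 × 1/6103515625 = 8704/152587890625

P(X=3) = 8704/152587890625 ≈ 0.00%


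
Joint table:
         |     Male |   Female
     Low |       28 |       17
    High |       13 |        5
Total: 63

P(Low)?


P(Low) = (28+17)/63 = 45/63 = 5/7

P(Low) = 5/7 ≈ 71.43%


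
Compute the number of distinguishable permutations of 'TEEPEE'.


Letters: 6, freq: {'T': 1, 'E': 4, 'P': 1}
6!/(1!×4!×1!) = 720/24 = 30

30


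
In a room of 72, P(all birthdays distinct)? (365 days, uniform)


P(all different) = Π(365-i)/365 for i=0..71
= (365/365)×(364/365)×...×(294/365)
= 0.000547

P ≈ 0.0005 ≈ 0.05%


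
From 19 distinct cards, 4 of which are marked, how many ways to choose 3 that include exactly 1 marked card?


Choose 1 of the 4 marked cards and 2 of the other 15 cards:
C(4,1)×C(15,2) = 4×105 = 420

420


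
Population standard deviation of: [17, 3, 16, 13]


Mean = 49/4
  (17-49/4)²=361/16
  (3-49/4)²=1369/16
  (16-49/4)²=225/16
  (13-49/4)²=9/16
Σ(x-μ)² = 491/4
σ² = (491/4)/4 = 491/16

σ = √(491/16) ≈ 5.5396


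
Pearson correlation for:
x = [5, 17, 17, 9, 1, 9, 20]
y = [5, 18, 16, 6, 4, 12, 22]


n=7, Σx=78, Σy=83, Σxy=1209, Σx²=1166, Σy²=1285
r = (7×1209 - 78×83)/√((7×1166 - 78²)(7×1285 - 83²))
= 1989/√(2078×2106) = 1989/√4376268 ≈ 1989/2091.9532 ≈ 0.9508

r ≈ 0.9508


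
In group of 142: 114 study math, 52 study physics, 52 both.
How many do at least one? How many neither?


|A∪B| = 114+52-52 = 114
Neither = 142-114 = 28

At least one: 114; Neither: 28


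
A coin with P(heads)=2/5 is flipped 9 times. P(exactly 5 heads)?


Binomial: P(X=5) = C(9,5)×p^5×(1-p)^4
= 126 × 32/3125 × 81/625 = 326592/1953125

P(X=5) = 326592/1953125 ≈ 16.72%


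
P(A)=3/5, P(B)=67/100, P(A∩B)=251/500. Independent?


P(A)×P(B) = 201/500
P(A∩B) = 251/500
Not equal → NOT independent

No, not independent


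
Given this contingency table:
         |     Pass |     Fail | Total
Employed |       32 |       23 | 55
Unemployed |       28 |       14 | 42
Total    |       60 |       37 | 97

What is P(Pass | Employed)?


P(Pass | Employed) = 32/(32+23) = 32/55

P(Pass|Employed) = 32/55 ≈ 58.18%


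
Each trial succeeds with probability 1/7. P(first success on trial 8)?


Geometric: P(X=8) = (1-p)^(k-1)×p = (6/7)^7×1/7 = 279936/5764801

P(X=8) = 279936/5764801 ≈ 4.86%


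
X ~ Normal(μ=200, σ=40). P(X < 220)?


z = (220-200)/40 = 0.5
P(Z < 0.5) = 0.6915

P(X < 220) ≈ 0.6915


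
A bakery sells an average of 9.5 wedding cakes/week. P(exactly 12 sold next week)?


Poisson(λ=9.5): P(X=12) = e^(-λ)×λ^k/k!
= e^(-9.5) × 9.5^12 / 12!
≈ 7.485182989e-05 × 540360087663 / 479001600 ≈ 0.084440

P(X=12) ≈ 0.084440 ≈ 8.44%


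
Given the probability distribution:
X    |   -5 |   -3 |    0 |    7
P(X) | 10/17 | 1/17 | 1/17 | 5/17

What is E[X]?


E[X] = Σ x·P(X=x)
= (-5)×(10/17) + (-3)×(1/17) + (0)×(1/17) + (7)×(5/17)
= -18/17

E[X] = -18/17


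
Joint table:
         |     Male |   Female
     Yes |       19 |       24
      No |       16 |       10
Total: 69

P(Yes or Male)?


P(Yes∨Male) = P(Yes) + P(Male) - P(Yes∧Male)
= (43 + 35 - 19)/69 = 59/69

P = 59/69 ≈ 85.51%


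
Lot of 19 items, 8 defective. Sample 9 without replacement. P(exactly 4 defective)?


Hypergeometric: C(8,4)×C(11,5)/C(19,9)
= 70×462/92378 = 1470/4199

P(X=4) = 1470/4199 ≈ 35.01%


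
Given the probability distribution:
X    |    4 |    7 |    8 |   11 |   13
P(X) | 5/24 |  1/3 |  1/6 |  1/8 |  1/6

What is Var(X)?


E[X] = 193/24
E[X²] = 589/8
Var(X) = E[X²] - (E[X])² = 589/8 - 37249/576 = 5159/576

Var(X) = 5159/576 ≈ 8.9566


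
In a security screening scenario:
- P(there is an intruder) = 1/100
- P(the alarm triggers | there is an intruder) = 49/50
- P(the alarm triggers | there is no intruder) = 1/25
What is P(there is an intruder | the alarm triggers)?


Using Bayes' theorem:
P(A|B) = P(B|A)·P(A) / P(B)

P(the alarm triggers) = 49/50 × 1/100 + 1/25 × 99/100
= 49/5000 + 99/2500 = 247/5000

P(there is an intruder|the alarm triggers) = (49/5000) / (247/5000) = 49/247

P(there is an intruder|the alarm triggers) = 49/247 ≈ 19.84%


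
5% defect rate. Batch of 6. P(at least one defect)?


P(all good) = (19/20)^6 = 47045881/64000000
P(≥1 defect) = 16954119/64000000

P = 16954119/64000000 ≈ 26.49%


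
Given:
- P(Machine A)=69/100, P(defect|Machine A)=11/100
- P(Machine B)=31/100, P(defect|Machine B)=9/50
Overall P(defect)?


P(B) = Σ P(B|Aᵢ)×P(Aᵢ)
  11/100×69/100 = 759/10000
  9/50×31/100 = 279/5000
Sum = 1317/10000

P(defect) = 1317/10000 ≈ 13.17%


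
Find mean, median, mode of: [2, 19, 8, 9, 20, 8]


Sorted: [2, 8, 8, 9, 19, 20]
Mean = 66/6 = 11
Median = 17/2
Freq: {2: 1, 19: 1, 8: 2, 9: 1, 20: 1}
Mode: [8]

Mean=11, Median=17/2, Mode=8


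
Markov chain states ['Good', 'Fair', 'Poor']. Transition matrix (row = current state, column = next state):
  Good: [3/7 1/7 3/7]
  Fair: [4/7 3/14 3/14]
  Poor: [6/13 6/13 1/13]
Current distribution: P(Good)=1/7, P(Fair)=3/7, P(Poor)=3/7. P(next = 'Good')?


P(next=Good) = Σᵢ P(now=i)×P(i→Good)
= 1/7×3/7 + 3/7×4/7 + 3/7×6/13
= 3/49 + 12/49 + 18/91 = 321/637

P = 321/637 ≈ 0.5039


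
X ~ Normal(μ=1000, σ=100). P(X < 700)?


z = (700-1000)/100 = -3.0
P(Z < -3.0) = 0.0013

P(X < 700) ≈ 0.0013


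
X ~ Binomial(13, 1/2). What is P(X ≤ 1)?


P(X ≤ 1) = Σ P(X=i) for i=0..1
P(X=0) = 1/8192
P(X=1) = 13/8192
Sum = 7/4096

P(X ≤ 1) = 7/4096 ≈ 0.17%


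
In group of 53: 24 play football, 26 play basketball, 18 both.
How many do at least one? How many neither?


|A∪B| = 24+26-18 = 32
Neither = 53-32 = 21

At least one: 32; Neither: 21


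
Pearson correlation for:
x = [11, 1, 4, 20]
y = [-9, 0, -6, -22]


n=4, Σx=36, Σy=-37, Σxy=-563, Σx²=538, Σy²=601
r = (4×(-563) - 36×(-37))/√((4×538 - 36²)(4×601 - (-37)²))
= -920/√(856×1035) = -920/√885960 ≈ -920/941.2545 ≈ -0.9774

r ≈ -0.9774


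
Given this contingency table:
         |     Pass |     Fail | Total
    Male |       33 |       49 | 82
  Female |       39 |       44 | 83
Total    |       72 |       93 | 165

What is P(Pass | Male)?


P(Pass | Male) = 33/(33+49) = 33/82

P(Pass|Male) = 33/82 ≈ 40.24%


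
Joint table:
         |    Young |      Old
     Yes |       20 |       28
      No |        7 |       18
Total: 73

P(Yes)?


P(Yes) = (20+28)/73 = 48/73

P(Yes) = 48/73 ≈ 65.75%


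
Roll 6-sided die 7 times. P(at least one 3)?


P(no 3)^7 = (5/6)^7 = 78125/279936
P(≥1) = 1 - 78125/279936 = 201811/279936

P = 201811/279936 ≈ 72.09%


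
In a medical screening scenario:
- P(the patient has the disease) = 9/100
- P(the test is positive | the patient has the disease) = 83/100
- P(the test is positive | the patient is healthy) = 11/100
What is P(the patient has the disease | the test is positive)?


Using Bayes' theorem:
P(A|B) = P(B|A)·P(A) / P(B)

P(the test is positive) = 83/100 × 9/100 + 11/100 × 91/100
= 747/10000 + 1001/10000 = 437/2500

P(the patient has the disease|the test is positive) = (747/10000) / (437/2500) = 747/1748

P(the patient has the disease|the test is positive) = 747/1748 ≈ 42.73%


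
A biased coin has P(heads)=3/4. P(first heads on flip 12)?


Geometric: P(X=12) = (1-p)^(k-1)×p = (1/4)^11×3/4 = 3/16777216

P(X=12) = 3/16777216 ≈ 0.00%


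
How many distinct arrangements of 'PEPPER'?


Letters: 6, freq: {'P': 3, 'E': 2, 'R': 1}
6!/(3!×2!×1!) = 720/12 = 60

60


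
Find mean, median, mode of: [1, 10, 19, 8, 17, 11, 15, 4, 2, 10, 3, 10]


Sorted: [1, 2, 3, 4, 8, 10, 10, 10, 11, 15, 17, 19]
Mean = 110/12 = 55/6
Median = 10
Freq: {1: 1, 10: 3, 19: 1, 8: 1, 17: 1, 11: 1, 15: 1, 4: 1, 2: 1, 3: 1}
Mode: [10]

Mean=55/6, Median=10, Mode=10


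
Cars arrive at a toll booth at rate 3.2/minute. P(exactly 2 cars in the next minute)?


Poisson(λ=3.2): P(X=2) = e^(-λ)×λ^k/k!
= e^(-3.2) × 3.2^2 / 2!
≈ 0.04076220398 × 10.24 / 2 ≈ 0.208702

P(X=2) ≈ 0.208702 ≈ 20.87%


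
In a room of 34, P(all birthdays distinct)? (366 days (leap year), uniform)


P(all different) = Π(366-i)/366 for i=0..33
= (366/366)×(365/366)×...×(333/366)
= 0.205601

P ≈ 0.2056 ≈ 20.56%


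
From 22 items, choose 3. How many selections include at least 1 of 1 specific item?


Complement: C(22,3) - C(21,3) = 1540 - 1330 = 210

210


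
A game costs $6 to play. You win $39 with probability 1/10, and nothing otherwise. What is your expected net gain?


E[gain] = (39-6)×1/10 + (-6)×9/10
= 33/10 - 27/5 = -21/10

Expected net gain = $-21/10 ≈ $-2.10


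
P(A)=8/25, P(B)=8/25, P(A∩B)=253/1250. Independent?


P(A)×P(B) = 64/625
P(A∩B) = 253/1250
Not equal → NOT independent

No, not independent


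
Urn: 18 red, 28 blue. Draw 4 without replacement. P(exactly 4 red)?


Hypergeometric: C(18,4)×C(28,0)/C(46,4)
= 3060×1/163185 = 204/10879

P(X=4) = 204/10879 ≈ 1.88%


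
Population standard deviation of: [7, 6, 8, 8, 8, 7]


Mean = 44/6 = 22/3
  (7-22/3)²=1/9
  (6-22/3)²=16/9
  (8-22/3)²=4/9
  (8-22/3)²=4/9
  (8-22/3)²=4/9
  (7-22/3)²=1/9
Σ(x-μ)² = 10/3
σ² = (10/3)/6 = 5/9

σ = √(5/9) ≈ 0.7454


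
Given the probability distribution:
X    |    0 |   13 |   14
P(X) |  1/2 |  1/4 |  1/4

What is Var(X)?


E[X] = 27/4
E[X²] = 365/4
Var(X) = E[X²] - (E[X])² = 365/4 - 729/16 = 731/16

Var(X) = 731/16 ≈ 45.6875


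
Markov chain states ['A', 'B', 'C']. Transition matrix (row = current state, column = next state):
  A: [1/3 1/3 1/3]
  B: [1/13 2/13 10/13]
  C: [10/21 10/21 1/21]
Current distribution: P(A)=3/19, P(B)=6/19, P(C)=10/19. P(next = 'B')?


P(next=B) = Σᵢ P(now=i)×P(i→B)
= 3/19×1/3 + 6/19×2/13 + 10/19×10/21
= 1/19 + 12/247 + 100/399 = 1825/5187

P = 1825/5187 ≈ 0.3518


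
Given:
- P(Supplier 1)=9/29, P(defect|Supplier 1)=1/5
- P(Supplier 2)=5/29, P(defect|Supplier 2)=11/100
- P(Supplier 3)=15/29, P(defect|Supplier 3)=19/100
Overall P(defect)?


P(B) = Σ P(B|Aᵢ)×P(Aᵢ)
  1/5×9/29 = 9/145
  11/100×5/29 = 11/580
  19/100×15/29 = 57/580
Sum = 26/145

P(defect) = 26/145 ≈ 17.93%


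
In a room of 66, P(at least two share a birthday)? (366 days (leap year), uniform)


P(all different) = Π(366-i)/366 for i=0..65
= 0.001939
P(match) = 1 - 0.001939 = 0.998061

P ≈ 0.9981 ≈ 99.81%


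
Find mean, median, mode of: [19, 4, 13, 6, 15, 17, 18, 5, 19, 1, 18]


Sorted: [1, 4, 5, 6, 13, 15, 17, 18, 18, 19, 19]
Mean = 135/11
Median = 15
Freq: {19: 2, 4: 1, 13: 1, 6: 1, 15: 1, 17: 1, 18: 2, 5: 1, 1: 1}
Mode: [18, 19]

Mean=135/11, Median=15, Mode=[18, 19]


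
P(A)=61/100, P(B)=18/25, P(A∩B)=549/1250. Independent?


P(A)×P(B) = 549/1250
P(A∩B) = 549/1250
Equal ✓ → Independent

Yes, independent


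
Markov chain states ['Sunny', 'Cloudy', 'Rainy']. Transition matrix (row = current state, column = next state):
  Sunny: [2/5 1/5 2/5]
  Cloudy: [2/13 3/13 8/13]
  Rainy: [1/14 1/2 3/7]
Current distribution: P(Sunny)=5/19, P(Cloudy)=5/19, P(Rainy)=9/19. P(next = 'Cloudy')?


P(next=Cloudy) = Σᵢ P(now=i)×P(i→Cloudy)
= 5/19×1/5 + 5/19×3/13 + 9/19×1/2
= 1/19 + 15/247 + 9/38 = 173/494

P = 173/494 ≈ 0.3502


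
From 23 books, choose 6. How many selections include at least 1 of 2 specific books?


Complement: C(23,6) - C(21,6) = 100947 - 54264 = 46683

46683


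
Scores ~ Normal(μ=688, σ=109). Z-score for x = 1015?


z = (x - μ)/σ = (1015 - 688)/109 = 3.0

z = 3.0


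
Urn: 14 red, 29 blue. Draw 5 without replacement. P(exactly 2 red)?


Hypergeometric: C(14,2)×C(29,3)/C(43,5)
= 91×3654/962598 = 609/1763

P(X=2) = 609/1763 ≈ 34.54%


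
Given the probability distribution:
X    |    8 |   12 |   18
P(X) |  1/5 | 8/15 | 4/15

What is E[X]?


E[X] = Σ x·P(X=x)
= (8)×(1/5) + (12)×(8/15) + (18)×(4/15)
= 64/5

E[X] = 64/5


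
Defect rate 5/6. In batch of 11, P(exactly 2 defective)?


Binomial: P(X=2) = C(11,2)×p^2×(1-p)^9
= 55 × 25/36 × 1/10077696 = 1375/362797056

P(X=2) = 1375/362797056 ≈ 0.00%


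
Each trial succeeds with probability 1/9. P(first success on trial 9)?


Geometric: P(X=9) = (1-p)^(k-1)×p = (8/9)^8×1/9 = 16777216/387420489

P(X=9) = 16777216/387420489 ≈ 4.33%


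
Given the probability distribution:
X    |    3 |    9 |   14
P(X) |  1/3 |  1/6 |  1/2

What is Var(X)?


E[X] = 19/2
E[X²] = 229/2
Var(X) = E[X²] - (E[X])² = 229/2 - 361/4 = 97/4

Var(X) = 97/4 ≈ 24.2500


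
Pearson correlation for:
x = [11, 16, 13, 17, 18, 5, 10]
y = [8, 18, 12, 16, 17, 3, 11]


n=7, Σx=90, Σy=85, Σxy=1235, Σx²=1284, Σy²=1207
r = (7×1235 - 90×85)/√((7×1284 - 90²)(7×1207 - 85²))
= 995/√(888×1224) = 995/√1086912 ≈ 995/1042.5507 ≈ 0.9544

r ≈ 0.9544


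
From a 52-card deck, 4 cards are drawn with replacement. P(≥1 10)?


P(not a 10) = 48/52 = 12/13
P(none in 4 draws) = (12/13)^4 = 20736/28561
P(≥1 10) = 1 - 20736/28561 = 7825/28561

P = 7825/28561 ≈ 27.40%


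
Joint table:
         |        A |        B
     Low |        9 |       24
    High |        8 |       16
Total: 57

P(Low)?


P(Low) = (9+24)/57 = 33/57 = 11/19

P(Low) = 11/19 ≈ 57.89%


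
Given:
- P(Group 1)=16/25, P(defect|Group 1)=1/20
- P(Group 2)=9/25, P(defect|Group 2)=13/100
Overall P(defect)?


P(B) = Σ P(B|Aᵢ)×P(Aᵢ)
  1/20×16/25 = 4/125
  13/100×9/25 = 117/2500
Sum = 197/2500

P(defect) = 197/2500 ≈ 7.88%


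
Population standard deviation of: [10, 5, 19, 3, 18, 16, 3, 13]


Mean = 87/8
  (10-87/8)²=49/64
  (5-87/8)²=2209/64
  (19-87/8)²=4225/64
  (3-87/8)²=3969/64
  (18-87/8)²=3249/64
  (16-87/8)²=1681/64
  (3-87/8)²=3969/64
  (13-87/8)²=289/64
Σ(x-μ)² = 2455/8
σ² = (2455/8)/8 = 2455/64

σ = √(2455/64) ≈ 6.1935


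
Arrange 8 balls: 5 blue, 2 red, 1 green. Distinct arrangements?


8!/(5!×2!×1!) = 168

168


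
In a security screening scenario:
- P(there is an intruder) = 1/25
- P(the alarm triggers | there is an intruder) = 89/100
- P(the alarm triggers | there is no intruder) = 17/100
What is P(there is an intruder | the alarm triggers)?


Using Bayes' theorem:
P(A|B) = P(B|A)·P(A) / P(B)

P(the alarm triggers) = 89/100 × 1/25 + 17/100 × 24/25
= 89/2500 + 102/625 = 497/2500

P(there is an intruder|the alarm triggers) = (89/2500) / (497/2500) = 89/497

P(there is an intruder|the alarm triggers) = 89/497 ≈ 17.91%


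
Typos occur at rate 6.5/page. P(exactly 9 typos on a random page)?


Poisson(λ=6.5): P(X=9) = e^(-λ)×λ^k/k!
= e^(-6.5) × 6.5^9 / 9!
≈ 0.001503439193 × 20711912.8379 / 362880 ≈ 0.085811

P(X=9) ≈ 0.085811 ≈ 8.58%


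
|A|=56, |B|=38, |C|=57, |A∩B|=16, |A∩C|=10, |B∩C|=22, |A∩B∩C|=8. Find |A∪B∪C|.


|A∪B∪C| = 56+38+57-16-10-22+8 = 111

|A∪B∪C| = 111


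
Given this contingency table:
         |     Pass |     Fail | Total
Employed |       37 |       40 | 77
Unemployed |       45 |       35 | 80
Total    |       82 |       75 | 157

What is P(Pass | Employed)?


P(Pass | Employed) = 37/(37+40) = 37/77

P(Pass|Employed) = 37/77 ≈ 48.05%


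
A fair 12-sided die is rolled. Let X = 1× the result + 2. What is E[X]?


E[die] = (1+12)/2 = 13/2
E[X] = 1×13/2 + 2 = 17/2

E[X] = 17/2


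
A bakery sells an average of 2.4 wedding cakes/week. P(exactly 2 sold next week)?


Poisson(λ=2.4): P(X=2) = e^(-λ)×λ^k/k!
= e^(-2.4) × 2.4^2 / 2!
≈ 0.09071795329 × 5.76 / 2 ≈ 0.261268

P(X=2) ≈ 0.261268 ≈ 26.13%


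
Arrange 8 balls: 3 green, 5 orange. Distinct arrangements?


8!/(3!×5!) = 56

56


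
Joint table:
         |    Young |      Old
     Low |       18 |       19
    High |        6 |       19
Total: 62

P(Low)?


P(Low) = (18+19)/62 = 37/62

P(Low) = 37/62 ≈ 59.68%


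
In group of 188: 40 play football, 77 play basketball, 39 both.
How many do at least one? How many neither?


|A∪B| = 40+77-39 = 78
Neither = 188-78 = 110

At least one: 78; Neither: 110


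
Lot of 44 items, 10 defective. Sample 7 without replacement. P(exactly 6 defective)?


Hypergeometric: C(10,6)×C(34,1)/C(44,7)
= 210×34/38320568 = 1785/9580142

P(X=6) = 1785/9580142 ≈ 0.02%


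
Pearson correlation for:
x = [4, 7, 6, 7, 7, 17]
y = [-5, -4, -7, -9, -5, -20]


n=6, Σx=48, Σy=-50, Σxy=-528, Σx²=488, Σy²=596
r = (6×(-528) - 48×(-50))/√((6×488 - 48²)(6×596 - (-50)²))
= -768/√(624×1076) = -768/√671424 ≈ -768/819.4047 ≈ -0.9373

r ≈ -0.9373


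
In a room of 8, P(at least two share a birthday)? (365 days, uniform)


P(all different) = Π(365-i)/365 for i=0..7
= 0.925665
P(match) = 1 - 0.925665 = 0.074335

P ≈ 0.0743 ≈ 7.43%


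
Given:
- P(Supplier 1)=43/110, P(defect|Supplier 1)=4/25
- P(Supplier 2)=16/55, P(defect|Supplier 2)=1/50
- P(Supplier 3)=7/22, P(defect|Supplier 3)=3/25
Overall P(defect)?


P(B) = Σ P(B|Aᵢ)×P(Aᵢ)
  4/25×43/110 = 86/1375
  1/50×16/55 = 8/1375
  3/25×7/22 = 21/550
Sum = 293/2750

P(defect) = 293/2750 ≈ 10.65%


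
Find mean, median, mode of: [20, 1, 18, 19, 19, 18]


Sorted: [1, 18, 18, 19, 19, 20]
Mean = 95/6
Median = 37/2
Freq: {20: 1, 1: 1, 18: 2, 19: 2}
Mode: [18, 19]

Mean=95/6, Median=37/2, Mode=[18, 19]


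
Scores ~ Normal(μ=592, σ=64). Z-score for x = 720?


z = (x - μ)/σ = (720 - 592)/64 = 2.0

z = 2.0


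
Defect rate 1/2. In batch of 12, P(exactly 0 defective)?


Binomial: P(X=0) = C(12,0)×p^0×(1-p)^12
= 1 × 1 × 1/4096 = 1/4096

P(X=0) = 1/4096 ≈ 0.02%


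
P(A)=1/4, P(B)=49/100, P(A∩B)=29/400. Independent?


P(A)×P(B) = 49/400
P(A∩B) = 29/400
Not equal → NOT independent

No, not independent


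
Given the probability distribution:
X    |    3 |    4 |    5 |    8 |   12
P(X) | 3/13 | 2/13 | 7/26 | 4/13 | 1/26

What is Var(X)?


E[X] = 145/26
E[X²] = 73/2
Var(X) = E[X²] - (E[X])² = 73/2 - 21025/676 = 3649/676

Var(X) = 3649/676 ≈ 5.3979


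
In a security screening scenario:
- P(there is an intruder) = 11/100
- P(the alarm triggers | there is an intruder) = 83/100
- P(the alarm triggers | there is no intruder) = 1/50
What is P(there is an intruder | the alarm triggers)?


Using Bayes' theorem:
P(A|B) = P(B|A)·P(A) / P(B)

P(the alarm triggers) = 83/100 × 11/100 + 1/50 × 89/100
= 913/10000 + 89/5000 = 1091/10000

P(there is an intruder|the alarm triggers) = (913/10000) / (1091/10000) = 913/1091

P(there is an intruder|the alarm triggers) = 913/1091 ≈ 83.68%


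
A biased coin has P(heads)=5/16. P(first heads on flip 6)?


Geometric: P(X=6) = (1-p)^(k-1)×p = (11/16)^5×5/16 = 805255/16777216

P(X=6) = 805255/16777216 ≈ 4.80%


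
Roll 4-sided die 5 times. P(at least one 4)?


P(no 4)^5 = (3/4)^5 = 243/1024
P(≥1) = 1 - 243/1024 = 781/1024

P = 781/1024 ≈ 76.27%


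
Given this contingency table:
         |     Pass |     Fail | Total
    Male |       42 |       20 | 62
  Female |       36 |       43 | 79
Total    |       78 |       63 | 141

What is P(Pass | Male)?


P(Pass | Male) = 42/(42+20) = 42/62 = 21/31

P(Pass|Male) = 21/31 ≈ 67.74%


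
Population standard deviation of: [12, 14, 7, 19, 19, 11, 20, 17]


Mean = 119/8
  (12-119/8)²=529/64
  (14-119/8)²=49/64
  (7-119/8)²=3969/64
  (19-119/8)²=1089/64
  (19-119/8)²=1089/64
  (11-119/8)²=961/64
  (20-119/8)²=1681/64
  (17-119/8)²=289/64
Σ(x-μ)² = 1207/8
σ² = (1207/8)/8 = 1207/64

σ = √(1207/64) ≈ 4.3427
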